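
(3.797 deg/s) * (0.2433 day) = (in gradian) 8.869e+04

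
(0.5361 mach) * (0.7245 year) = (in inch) 1.642e+11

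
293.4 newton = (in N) 293.4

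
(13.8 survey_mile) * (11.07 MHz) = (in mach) 7.22e+08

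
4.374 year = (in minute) 2.299e+06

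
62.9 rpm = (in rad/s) 6.587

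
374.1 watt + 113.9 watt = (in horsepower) 0.6544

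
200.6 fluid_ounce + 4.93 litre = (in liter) 10.86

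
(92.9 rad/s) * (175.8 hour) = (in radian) 5.879e+07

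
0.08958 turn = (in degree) 32.25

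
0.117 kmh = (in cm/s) 3.25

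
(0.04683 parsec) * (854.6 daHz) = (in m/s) 1.235e+19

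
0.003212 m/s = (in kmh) 0.01156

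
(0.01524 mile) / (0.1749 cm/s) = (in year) 0.0004447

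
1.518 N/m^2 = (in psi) 0.0002202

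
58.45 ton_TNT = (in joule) 2.446e+11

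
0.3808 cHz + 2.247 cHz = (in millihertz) 26.28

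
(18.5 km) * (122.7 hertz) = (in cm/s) 2.27e+08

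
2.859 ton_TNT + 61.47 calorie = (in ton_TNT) 2.859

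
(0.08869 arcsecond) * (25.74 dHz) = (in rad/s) 1.107e-06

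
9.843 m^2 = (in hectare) 0.0009843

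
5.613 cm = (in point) 159.1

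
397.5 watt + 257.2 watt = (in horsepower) 0.878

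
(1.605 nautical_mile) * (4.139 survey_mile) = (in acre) 4893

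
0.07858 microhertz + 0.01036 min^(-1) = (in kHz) 1.727e-07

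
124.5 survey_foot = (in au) 2.537e-10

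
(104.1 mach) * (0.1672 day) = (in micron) 5.121e+14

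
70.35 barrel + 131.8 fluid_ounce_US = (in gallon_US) 2956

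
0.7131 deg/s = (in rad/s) 0.01245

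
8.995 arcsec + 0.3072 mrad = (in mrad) 0.3508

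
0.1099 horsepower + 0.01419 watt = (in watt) 81.97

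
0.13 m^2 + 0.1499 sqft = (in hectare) 1.439e-05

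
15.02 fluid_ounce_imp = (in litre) 0.4268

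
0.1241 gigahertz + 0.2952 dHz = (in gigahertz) 0.1241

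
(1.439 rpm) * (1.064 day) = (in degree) 7.937e+05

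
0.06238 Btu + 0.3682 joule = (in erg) 6.618e+08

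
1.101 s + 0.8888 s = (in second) 1.99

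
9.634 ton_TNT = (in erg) 4.031e+17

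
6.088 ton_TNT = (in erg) 2.547e+17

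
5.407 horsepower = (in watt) 4032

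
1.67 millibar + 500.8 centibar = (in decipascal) 5.01e+06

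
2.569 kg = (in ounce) 90.62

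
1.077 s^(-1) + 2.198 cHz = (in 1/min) 65.94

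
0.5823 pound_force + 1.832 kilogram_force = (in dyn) 2.056e+06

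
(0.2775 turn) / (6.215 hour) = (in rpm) 0.0007442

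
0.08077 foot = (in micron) 2.462e+04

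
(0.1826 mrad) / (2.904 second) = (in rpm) 0.0006004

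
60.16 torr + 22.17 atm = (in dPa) 2.254e+07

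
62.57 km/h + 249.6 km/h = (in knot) 168.6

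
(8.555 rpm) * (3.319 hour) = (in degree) 6.133e+05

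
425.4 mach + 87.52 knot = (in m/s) 1.449e+05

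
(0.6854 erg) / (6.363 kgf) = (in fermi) 1.098e+06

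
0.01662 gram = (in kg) 1.662e-05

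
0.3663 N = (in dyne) 3.663e+04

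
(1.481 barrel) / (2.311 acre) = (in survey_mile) 1.564e-08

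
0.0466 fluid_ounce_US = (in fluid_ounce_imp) 0.0485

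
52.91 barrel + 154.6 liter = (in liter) 8567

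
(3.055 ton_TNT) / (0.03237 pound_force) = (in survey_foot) 2.912e+11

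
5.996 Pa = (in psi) 0.0008696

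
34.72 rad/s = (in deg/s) 1989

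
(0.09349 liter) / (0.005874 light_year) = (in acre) 4.157e-22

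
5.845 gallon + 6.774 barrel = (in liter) 1099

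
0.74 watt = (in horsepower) 0.0009924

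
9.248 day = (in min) 1.332e+04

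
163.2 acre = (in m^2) 6.604e+05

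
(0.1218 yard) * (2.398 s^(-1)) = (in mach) 0.0007844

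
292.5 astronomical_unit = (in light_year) 0.004625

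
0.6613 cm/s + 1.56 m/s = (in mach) 0.004601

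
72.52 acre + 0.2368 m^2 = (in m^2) 2.935e+05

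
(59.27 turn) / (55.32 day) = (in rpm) 0.000744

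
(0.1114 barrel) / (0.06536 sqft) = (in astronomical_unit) 1.95e-11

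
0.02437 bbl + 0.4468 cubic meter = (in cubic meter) 0.4507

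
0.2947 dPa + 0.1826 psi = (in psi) 0.1826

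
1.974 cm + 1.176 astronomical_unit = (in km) 1.759e+08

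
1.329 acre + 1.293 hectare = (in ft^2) 1.971e+05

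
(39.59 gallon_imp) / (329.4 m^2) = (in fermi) 5.464e+11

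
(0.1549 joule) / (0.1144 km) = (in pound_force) 0.0003044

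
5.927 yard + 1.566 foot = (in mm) 5897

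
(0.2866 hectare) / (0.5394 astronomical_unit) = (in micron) 0.03552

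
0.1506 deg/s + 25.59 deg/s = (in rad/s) 0.4493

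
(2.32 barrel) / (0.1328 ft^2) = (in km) 0.0299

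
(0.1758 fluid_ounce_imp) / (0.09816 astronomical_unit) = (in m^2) 3.402e-16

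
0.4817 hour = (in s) 1734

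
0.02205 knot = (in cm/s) 1.134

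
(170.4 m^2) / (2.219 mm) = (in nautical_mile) 41.46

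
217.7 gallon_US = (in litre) 824.1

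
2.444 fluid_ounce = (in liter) 0.07228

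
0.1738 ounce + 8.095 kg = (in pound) 17.86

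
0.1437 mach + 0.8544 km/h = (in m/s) 49.17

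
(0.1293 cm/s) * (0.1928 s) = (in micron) 249.3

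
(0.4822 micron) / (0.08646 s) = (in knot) 1.084e-05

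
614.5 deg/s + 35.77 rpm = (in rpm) 138.2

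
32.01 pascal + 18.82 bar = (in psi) 273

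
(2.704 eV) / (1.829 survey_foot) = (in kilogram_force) 7.924e-20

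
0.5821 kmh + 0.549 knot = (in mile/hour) 0.9935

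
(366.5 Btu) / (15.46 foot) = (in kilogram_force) 8368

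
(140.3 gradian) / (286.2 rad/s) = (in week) 1.273e-08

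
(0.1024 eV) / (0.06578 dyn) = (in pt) 7.07e-11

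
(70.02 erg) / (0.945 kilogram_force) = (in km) 7.556e-10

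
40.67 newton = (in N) 40.67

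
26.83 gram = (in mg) 2.683e+04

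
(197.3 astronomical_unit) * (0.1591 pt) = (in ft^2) 1.783e+10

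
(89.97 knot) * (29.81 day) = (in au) 0.0007969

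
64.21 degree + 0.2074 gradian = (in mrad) 1124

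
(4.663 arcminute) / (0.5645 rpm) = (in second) 0.02295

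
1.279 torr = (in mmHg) 1.279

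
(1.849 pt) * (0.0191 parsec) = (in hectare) 3.844e+07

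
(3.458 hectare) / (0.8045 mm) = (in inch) 1.692e+09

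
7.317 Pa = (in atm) 7.221e-05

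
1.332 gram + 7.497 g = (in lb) 0.01946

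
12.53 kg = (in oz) 442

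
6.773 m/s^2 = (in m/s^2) 6.773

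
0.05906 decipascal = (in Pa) 0.005906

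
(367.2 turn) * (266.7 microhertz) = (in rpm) 5.876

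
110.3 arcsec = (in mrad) 0.5347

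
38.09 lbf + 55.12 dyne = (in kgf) 17.28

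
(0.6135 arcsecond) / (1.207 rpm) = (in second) 2.353e-05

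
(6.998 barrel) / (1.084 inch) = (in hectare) 0.004041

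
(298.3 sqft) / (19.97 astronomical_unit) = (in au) 6.201e-23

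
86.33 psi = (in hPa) 5952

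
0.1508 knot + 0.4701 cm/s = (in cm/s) 8.228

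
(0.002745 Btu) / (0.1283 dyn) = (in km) 2257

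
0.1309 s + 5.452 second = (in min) 0.09305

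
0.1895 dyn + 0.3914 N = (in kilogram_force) 0.03991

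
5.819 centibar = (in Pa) 5819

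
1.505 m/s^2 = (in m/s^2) 1.505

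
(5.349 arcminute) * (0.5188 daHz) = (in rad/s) 0.008072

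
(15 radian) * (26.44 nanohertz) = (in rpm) 3.787e-06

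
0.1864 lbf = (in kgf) 0.08455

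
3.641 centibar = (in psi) 0.5281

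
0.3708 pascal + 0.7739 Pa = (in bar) 1.145e-05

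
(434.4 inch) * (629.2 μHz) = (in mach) 2.039e-05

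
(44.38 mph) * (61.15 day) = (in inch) 4.127e+09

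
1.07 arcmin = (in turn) 4.954e-05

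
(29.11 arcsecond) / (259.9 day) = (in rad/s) 6.285e-12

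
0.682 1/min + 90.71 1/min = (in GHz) 1.523e-09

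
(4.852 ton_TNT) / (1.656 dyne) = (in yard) 1.341e+15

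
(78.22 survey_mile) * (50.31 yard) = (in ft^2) 6.233e+07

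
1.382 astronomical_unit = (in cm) 2.067e+13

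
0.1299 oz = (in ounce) 0.1299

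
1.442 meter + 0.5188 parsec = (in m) 1.601e+16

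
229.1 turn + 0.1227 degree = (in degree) 8.248e+04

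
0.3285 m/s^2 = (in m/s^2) 0.3285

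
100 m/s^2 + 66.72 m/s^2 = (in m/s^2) 166.7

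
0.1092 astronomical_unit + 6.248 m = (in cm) 1.634e+12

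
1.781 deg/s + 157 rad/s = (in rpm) 1500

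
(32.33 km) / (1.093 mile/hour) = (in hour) 18.38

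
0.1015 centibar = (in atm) 0.001002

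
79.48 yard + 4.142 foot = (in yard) 80.86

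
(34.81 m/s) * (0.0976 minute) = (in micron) 2.038e+08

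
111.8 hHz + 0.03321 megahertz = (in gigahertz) 4.439e-05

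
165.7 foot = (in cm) 5051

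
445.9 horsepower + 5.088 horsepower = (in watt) 3.363e+05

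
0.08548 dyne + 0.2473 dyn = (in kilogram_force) 3.393e-07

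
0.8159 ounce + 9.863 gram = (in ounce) 1.164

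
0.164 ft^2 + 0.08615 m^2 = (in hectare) 1.014e-05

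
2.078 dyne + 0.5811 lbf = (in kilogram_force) 0.2636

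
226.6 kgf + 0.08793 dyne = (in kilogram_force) 226.6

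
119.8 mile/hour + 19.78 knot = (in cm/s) 6373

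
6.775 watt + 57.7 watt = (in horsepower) 0.08646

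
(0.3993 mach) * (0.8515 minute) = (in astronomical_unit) 4.643e-08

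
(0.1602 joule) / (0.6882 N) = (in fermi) 2.328e+14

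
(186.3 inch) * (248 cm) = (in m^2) 11.74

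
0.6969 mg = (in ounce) 2.458e-05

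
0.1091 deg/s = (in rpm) 0.01818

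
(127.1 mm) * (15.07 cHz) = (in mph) 0.04285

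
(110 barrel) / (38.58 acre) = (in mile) 6.96e-08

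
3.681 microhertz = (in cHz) 0.0003681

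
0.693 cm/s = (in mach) 2.035e-05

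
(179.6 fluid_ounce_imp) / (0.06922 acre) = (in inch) 0.0007172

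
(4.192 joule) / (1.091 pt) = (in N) 1.089e+04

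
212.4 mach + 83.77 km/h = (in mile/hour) 1.618e+05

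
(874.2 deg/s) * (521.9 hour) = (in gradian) 1.825e+09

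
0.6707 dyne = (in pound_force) 1.508e-06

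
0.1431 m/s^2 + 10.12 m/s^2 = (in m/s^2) 10.26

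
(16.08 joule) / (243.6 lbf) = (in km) 1.484e-05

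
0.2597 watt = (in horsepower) 0.0003483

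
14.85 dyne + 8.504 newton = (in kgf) 0.8672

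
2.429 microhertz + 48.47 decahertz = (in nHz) 4.847e+11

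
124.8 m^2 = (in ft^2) 1343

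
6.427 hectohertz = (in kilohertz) 0.6427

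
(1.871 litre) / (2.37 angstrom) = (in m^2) 7.895e+06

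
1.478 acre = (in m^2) 5981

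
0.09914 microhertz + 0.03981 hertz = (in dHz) 0.3981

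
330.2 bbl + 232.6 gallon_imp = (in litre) 5.356e+04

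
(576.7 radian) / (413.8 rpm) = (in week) 2.2e-05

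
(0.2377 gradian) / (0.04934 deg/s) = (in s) 4.336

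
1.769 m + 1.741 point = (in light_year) 1.87e-16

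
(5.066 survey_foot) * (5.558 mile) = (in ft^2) 1.487e+05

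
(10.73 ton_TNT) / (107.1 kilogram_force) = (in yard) 4.675e+07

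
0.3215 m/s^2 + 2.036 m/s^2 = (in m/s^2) 2.357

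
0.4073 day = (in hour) 9.775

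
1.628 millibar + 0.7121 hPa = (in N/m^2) 234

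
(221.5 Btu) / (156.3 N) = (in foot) 4905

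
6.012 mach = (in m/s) 2047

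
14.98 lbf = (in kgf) 6.795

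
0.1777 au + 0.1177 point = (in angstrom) 2.658e+20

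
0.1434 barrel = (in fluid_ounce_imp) 802.4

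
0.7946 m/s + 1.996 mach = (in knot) 1323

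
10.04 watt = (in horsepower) 0.01346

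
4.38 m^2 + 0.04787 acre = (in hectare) 0.01981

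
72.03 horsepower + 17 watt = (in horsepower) 72.05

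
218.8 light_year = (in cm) 2.07e+20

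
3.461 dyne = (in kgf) 3.529e-06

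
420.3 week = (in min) 4.237e+06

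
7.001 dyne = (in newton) 7.001e-05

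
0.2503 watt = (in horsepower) 0.0003357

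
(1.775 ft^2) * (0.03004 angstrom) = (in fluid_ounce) 1.675e-08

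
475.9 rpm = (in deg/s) 2855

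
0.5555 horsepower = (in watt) 414.2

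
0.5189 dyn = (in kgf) 5.291e-07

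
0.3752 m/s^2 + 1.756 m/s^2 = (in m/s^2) 2.131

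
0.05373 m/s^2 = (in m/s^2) 0.05373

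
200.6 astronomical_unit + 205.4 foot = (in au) 200.6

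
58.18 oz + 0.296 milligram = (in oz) 58.18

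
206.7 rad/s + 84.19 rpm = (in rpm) 2058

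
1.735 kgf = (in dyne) 1.701e+06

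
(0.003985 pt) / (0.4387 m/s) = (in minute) 5.341e-08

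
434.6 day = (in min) 6.258e+05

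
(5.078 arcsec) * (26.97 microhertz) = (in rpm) 6.34e-09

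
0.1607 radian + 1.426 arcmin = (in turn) 0.02564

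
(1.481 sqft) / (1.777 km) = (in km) 7.743e-08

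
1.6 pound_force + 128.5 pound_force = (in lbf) 130.1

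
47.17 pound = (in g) 2.14e+04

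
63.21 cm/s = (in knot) 1.229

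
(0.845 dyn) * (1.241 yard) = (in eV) 5.985e+13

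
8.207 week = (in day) 57.45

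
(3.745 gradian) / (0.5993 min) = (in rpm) 0.01562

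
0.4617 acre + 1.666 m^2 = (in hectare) 0.187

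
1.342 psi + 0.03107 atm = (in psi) 1.799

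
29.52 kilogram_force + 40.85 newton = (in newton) 330.3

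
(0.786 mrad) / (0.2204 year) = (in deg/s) 6.479e-09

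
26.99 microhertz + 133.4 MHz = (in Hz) 1.334e+08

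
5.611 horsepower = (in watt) 4184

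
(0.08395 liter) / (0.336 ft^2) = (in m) 0.002689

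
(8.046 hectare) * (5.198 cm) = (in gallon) 1.105e+06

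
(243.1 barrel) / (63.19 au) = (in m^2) 4.089e-12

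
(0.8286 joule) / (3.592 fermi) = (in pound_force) 5.186e+13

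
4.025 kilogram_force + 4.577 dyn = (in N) 39.47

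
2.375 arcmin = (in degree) 0.03958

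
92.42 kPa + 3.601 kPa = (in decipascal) 9.602e+05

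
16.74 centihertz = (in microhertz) 1.674e+05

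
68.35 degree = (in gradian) 75.94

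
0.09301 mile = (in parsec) 4.851e-15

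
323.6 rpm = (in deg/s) 1942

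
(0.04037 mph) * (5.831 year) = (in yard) 3.629e+06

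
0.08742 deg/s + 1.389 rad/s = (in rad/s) 1.391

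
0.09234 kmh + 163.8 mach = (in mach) 163.8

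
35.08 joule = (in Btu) 0.03325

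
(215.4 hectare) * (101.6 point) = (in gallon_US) 2.04e+07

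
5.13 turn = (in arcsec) 6.648e+06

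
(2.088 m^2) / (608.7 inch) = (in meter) 0.135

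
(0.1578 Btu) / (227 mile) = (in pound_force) 0.0001025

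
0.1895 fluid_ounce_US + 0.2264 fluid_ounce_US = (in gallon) 0.003249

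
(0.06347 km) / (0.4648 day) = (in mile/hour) 0.003535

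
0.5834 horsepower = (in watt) 435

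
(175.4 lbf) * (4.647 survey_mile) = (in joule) 5.835e+06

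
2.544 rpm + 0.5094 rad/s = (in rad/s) 0.7758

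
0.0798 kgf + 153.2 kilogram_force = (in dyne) 1.503e+08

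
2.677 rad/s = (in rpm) 25.56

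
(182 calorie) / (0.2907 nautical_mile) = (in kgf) 0.1442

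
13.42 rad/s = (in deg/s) 768.9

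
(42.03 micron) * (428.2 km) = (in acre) 0.004447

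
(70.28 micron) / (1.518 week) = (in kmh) 2.756e-10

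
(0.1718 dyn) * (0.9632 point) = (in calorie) 1.395e-10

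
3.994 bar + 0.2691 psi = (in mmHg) 3010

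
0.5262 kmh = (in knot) 0.2841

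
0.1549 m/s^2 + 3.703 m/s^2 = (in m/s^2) 3.858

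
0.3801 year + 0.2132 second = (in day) 138.7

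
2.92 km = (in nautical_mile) 1.577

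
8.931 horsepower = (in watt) 6660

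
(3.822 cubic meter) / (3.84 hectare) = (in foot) 0.0003265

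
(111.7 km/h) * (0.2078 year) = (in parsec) 6.589e-09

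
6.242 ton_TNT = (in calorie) 6.242e+09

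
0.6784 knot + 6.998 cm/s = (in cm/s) 41.9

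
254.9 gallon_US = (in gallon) 254.9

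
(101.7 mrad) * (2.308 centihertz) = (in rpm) 0.02241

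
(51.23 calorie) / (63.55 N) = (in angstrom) 3.373e+10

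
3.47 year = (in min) 1.824e+06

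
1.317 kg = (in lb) 2.903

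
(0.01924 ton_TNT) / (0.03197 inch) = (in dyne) 9.913e+15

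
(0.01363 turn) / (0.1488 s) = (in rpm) 5.496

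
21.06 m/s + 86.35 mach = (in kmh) 1.059e+05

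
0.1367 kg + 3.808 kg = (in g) 3945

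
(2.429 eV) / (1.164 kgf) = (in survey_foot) 1.119e-19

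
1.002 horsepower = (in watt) 747.2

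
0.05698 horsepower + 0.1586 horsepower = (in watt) 160.8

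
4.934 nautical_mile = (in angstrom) 9.138e+13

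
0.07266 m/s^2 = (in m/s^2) 0.07266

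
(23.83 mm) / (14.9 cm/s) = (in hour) 4.443e-05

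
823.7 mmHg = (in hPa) 1098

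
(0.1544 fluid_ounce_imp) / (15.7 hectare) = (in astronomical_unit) 1.868e-22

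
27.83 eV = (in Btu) 4.226e-21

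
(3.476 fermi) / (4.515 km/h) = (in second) 2.772e-15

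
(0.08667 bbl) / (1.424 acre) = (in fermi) 2.391e+09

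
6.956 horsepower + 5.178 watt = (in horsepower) 6.963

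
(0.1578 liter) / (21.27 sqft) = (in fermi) 7.986e+10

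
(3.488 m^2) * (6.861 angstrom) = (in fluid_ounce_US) 8.092e-05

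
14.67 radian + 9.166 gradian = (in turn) 2.358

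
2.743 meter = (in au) 1.834e-11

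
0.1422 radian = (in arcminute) 488.8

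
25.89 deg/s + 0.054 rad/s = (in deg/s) 28.98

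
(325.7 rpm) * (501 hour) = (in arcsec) 1.269e+13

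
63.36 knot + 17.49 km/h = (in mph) 83.78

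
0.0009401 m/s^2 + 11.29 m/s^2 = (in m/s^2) 11.29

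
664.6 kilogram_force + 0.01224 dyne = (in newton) 6517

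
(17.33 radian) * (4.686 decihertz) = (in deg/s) 465.3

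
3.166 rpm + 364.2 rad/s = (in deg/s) 2.089e+04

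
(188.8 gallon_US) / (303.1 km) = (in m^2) 2.358e-06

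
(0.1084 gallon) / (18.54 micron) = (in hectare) 0.002213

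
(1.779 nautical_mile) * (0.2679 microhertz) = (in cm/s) 0.08827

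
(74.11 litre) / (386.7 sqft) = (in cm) 0.2063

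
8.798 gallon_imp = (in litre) 40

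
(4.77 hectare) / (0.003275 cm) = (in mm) 1.456e+12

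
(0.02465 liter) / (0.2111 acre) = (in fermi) 2.885e+07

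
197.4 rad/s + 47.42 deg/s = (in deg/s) 1.136e+04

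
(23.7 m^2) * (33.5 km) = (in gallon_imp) 1.746e+08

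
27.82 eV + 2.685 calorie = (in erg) 1.123e+08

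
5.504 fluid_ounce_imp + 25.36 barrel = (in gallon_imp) 886.9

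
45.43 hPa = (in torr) 34.08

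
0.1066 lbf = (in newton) 0.4742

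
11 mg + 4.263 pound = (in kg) 1.934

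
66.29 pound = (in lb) 66.29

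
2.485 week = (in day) 17.39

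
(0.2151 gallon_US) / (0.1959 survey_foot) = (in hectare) 1.364e-06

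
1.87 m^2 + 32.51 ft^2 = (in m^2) 4.89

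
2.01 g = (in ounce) 0.0709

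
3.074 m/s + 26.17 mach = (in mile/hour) 1.994e+04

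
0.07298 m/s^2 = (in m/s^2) 0.07298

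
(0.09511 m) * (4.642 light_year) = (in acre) 1.032e+12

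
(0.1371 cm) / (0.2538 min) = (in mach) 2.644e-07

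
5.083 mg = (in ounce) 0.0001793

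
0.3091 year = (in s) 9.748e+06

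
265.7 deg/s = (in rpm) 44.28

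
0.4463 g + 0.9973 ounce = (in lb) 0.06332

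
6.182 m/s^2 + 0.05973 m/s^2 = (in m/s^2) 6.242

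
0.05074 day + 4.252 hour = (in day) 0.2279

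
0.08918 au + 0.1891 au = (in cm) 4.163e+12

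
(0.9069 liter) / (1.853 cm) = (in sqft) 0.5268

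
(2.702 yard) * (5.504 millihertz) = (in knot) 0.02643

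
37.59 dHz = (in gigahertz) 3.759e-09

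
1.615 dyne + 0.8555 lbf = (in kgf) 0.388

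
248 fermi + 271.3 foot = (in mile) 0.05138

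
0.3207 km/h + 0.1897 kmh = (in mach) 0.0004164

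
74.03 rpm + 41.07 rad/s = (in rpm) 466.2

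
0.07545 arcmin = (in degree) 0.001258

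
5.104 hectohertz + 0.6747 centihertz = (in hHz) 5.104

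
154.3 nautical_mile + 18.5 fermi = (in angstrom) 2.858e+15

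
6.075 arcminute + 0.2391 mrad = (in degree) 0.1149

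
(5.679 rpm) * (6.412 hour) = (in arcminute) 4.719e+07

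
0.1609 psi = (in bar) 0.01109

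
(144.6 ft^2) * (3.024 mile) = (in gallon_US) 1.727e+07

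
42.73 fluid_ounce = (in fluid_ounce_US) 42.73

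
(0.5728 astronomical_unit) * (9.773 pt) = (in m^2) 2.954e+08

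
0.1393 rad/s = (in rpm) 1.33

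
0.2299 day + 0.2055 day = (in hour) 10.45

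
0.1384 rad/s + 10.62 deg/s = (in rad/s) 0.3238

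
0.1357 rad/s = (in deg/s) 7.775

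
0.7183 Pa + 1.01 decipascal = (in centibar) 0.0008193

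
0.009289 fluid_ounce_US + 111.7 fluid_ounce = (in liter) 3.304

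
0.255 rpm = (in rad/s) 0.0267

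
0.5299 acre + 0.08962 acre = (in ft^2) 2.699e+04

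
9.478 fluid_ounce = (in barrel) 0.001763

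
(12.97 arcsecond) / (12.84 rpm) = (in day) 5.413e-10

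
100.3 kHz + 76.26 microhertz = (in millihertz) 1.003e+08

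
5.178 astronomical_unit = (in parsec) 2.51e-05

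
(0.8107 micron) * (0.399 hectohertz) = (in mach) 9.5e-08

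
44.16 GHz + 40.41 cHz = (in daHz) 4.416e+09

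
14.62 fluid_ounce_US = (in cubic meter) 0.0004324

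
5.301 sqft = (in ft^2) 5.301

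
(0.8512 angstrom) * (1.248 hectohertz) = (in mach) 3.12e-11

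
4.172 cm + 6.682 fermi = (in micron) 4.172e+04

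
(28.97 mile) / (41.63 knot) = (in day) 0.0252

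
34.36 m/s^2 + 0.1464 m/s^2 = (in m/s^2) 34.51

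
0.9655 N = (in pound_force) 0.2171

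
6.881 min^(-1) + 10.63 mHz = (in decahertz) 0.01253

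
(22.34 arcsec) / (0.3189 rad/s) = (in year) 1.077e-11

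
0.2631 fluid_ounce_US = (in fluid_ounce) 0.2631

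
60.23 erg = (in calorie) 1.44e-06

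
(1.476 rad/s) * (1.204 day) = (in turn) 2.444e+04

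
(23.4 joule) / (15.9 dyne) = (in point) 4.172e+08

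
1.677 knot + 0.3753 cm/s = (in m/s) 0.8665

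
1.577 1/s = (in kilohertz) 0.001577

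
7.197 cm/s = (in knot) 0.1399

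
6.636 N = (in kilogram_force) 0.6767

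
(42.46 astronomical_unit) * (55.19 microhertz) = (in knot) 6.814e+08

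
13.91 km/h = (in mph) 8.643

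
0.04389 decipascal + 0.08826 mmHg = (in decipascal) 117.7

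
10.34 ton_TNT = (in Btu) 4.1e+07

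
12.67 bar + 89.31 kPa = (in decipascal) 1.356e+07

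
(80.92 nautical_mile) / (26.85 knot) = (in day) 0.1256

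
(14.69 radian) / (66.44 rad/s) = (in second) 0.2211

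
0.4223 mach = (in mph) 321.7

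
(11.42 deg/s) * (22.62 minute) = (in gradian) 1.722e+04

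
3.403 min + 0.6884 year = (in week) 35.9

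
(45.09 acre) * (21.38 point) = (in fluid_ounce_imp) 4.844e+07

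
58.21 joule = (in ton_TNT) 1.391e-08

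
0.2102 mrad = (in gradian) 0.01338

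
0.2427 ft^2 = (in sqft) 0.2427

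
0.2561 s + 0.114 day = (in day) 0.114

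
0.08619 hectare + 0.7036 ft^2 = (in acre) 0.213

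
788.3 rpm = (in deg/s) 4730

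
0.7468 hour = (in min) 44.81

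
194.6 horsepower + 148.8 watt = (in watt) 1.453e+05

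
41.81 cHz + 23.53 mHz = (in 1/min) 26.5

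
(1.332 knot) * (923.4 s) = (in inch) 2.491e+04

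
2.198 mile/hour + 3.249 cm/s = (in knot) 1.973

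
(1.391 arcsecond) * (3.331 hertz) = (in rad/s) 2.246e-05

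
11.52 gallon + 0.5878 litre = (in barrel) 0.278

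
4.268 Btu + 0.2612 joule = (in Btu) 4.268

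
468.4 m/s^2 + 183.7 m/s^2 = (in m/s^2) 652.1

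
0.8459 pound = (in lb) 0.8459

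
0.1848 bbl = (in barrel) 0.1848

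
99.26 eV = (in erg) 1.59e-10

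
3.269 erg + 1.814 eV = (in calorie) 7.813e-08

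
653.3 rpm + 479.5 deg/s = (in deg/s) 4399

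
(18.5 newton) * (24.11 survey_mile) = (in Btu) 680.4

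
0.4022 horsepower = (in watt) 299.9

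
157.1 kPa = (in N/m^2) 1.571e+05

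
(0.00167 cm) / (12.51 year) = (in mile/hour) 9.469e-14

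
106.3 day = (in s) 9.184e+06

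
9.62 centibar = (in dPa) 9.62e+04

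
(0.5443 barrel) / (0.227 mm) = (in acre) 0.0942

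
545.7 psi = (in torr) 2.822e+04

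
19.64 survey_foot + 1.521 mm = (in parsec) 1.941e-16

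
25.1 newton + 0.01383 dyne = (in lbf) 5.643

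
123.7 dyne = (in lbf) 0.0002781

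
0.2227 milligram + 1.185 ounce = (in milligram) 3.359e+04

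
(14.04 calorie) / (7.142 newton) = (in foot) 26.99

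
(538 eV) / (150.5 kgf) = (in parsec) 1.893e-36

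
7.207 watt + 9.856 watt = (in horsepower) 0.02288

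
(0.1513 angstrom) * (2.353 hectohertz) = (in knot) 6.92e-09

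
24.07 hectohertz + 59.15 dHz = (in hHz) 24.13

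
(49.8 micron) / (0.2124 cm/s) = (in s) 0.02345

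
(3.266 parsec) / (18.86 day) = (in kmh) 2.226e+11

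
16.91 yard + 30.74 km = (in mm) 3.076e+07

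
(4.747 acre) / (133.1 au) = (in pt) 2.735e-06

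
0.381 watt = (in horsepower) 0.0005109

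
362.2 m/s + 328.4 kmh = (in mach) 1.332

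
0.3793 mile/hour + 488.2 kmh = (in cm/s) 1.358e+04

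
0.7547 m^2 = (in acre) 0.0001865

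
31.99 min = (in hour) 0.5332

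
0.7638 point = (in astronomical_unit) 1.801e-15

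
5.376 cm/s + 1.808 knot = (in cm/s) 98.39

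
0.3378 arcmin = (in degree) 0.00563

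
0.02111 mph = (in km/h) 0.03397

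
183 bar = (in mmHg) 1.373e+05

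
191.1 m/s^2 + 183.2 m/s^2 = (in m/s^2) 374.3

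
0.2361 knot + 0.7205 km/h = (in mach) 0.0009445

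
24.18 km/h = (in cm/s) 671.7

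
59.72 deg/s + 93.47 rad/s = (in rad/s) 94.51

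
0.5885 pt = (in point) 0.5885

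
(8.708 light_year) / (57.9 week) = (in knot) 4.573e+09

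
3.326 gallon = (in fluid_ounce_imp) 443.1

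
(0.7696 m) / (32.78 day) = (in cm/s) 2.717e-05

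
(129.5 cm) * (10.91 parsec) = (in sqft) 4.693e+18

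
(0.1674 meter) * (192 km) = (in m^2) 3.214e+04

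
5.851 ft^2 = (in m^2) 0.5436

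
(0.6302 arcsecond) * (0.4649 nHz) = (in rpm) 1.356e-14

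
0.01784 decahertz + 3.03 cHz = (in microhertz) 2.087e+05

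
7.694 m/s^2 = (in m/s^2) 7.694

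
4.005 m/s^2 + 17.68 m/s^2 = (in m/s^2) 21.68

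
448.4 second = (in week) 0.0007414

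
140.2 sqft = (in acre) 0.003219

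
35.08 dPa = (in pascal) 3.508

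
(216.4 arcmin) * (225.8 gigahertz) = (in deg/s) 8.144e+11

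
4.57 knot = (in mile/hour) 5.259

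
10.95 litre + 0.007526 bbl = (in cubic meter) 0.01215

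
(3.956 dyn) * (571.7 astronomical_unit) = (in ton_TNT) 0.8086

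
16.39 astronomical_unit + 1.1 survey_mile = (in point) 6.95e+15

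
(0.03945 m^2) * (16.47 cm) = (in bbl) 0.04087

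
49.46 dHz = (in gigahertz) 4.946e-09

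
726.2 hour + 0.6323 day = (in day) 30.89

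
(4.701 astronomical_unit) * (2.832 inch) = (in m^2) 5.059e+10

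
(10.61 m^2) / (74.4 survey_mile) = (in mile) 5.506e-08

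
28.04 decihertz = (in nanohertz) 2.804e+09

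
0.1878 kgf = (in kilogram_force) 0.1878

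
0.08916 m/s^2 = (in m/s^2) 0.08916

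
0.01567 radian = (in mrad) 15.67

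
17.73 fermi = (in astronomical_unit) 1.185e-25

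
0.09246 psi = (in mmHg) 4.782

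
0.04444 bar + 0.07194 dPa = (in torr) 33.33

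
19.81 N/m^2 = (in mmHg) 0.1486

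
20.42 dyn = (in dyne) 20.42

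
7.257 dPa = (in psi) 0.0001053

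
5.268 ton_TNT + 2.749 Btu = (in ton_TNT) 5.268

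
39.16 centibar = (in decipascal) 3.916e+05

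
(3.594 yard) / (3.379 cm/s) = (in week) 0.0001608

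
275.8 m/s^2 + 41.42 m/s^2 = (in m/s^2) 317.2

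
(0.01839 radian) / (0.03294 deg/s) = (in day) 0.0003702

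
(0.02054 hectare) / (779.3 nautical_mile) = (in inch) 0.005603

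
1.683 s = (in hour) 0.0004675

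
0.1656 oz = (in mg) 4695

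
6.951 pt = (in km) 2.452e-06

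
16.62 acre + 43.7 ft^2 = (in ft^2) 7.24e+05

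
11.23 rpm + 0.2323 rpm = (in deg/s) 68.77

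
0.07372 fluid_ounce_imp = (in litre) 0.002095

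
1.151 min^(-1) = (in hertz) 0.01918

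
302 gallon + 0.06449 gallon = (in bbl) 7.192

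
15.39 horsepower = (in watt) 1.148e+04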